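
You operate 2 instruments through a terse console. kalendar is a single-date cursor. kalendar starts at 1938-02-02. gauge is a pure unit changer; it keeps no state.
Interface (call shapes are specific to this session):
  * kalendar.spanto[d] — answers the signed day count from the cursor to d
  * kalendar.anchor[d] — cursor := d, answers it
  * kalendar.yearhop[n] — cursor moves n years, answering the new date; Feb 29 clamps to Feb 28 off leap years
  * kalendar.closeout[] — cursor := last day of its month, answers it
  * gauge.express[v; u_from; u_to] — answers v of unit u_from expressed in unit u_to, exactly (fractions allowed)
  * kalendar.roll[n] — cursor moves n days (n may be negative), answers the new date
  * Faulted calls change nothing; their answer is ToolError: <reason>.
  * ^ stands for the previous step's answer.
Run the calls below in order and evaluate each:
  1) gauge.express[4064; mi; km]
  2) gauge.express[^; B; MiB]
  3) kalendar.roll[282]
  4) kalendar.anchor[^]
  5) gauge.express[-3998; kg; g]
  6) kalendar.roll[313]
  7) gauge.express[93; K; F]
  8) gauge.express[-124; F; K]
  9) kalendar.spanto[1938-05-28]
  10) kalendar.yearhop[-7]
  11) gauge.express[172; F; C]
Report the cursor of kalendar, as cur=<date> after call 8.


Answer: cur=1939-09-20

Derivation:
CALL gauge.express[4064; mi; km]
RET  102193344/15625
CALL gauge.express[^; B; MiB]
RET  1596771/256000000
CALL kalendar.roll[282]
RET  1938-11-11
CALL kalendar.anchor[^]
RET  1938-11-11
CALL gauge.express[-3998; kg; g]
RET  -3998000
CALL kalendar.roll[313]
RET  1939-09-20
CALL gauge.express[93; K; F]
RET  -29227/100
CALL gauge.express[-124; F; K]
RET  11189/60
CALL kalendar.spanto[1938-05-28]
RET  -480
CALL kalendar.yearhop[-7]
RET  1932-09-20
CALL gauge.express[172; F; C]
RET  700/9


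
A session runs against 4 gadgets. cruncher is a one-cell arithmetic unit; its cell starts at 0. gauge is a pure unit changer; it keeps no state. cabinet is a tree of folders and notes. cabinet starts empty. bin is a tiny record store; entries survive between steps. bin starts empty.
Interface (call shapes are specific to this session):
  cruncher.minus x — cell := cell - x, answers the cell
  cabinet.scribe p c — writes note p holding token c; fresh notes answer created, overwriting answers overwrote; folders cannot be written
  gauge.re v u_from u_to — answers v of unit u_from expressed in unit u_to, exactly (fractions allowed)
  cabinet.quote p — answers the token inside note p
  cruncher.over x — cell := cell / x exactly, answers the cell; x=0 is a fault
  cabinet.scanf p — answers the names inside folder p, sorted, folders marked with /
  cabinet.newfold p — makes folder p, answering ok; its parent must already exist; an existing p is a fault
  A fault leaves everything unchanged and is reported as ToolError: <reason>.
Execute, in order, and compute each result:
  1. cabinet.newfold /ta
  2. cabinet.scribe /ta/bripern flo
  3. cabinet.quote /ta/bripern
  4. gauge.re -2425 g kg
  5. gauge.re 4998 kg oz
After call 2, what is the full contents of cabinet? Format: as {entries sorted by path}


CALL cabinet.newfold[p='/ta']
RET  ok
CALL cabinet.scribe[p='/ta/bripern'; c='flo']
RET  created
CALL cabinet.quote[p='/ta/bripern']
RET  flo
CALL gauge.re[v='-2425'; u_from='g'; u_to='kg']
RET  -97/40
CALL gauge.re[v='4998'; u_from='kg'; u_to='oz']
RET  1142400000000/6479891

Answer: {ta/, ta/bripern=flo}


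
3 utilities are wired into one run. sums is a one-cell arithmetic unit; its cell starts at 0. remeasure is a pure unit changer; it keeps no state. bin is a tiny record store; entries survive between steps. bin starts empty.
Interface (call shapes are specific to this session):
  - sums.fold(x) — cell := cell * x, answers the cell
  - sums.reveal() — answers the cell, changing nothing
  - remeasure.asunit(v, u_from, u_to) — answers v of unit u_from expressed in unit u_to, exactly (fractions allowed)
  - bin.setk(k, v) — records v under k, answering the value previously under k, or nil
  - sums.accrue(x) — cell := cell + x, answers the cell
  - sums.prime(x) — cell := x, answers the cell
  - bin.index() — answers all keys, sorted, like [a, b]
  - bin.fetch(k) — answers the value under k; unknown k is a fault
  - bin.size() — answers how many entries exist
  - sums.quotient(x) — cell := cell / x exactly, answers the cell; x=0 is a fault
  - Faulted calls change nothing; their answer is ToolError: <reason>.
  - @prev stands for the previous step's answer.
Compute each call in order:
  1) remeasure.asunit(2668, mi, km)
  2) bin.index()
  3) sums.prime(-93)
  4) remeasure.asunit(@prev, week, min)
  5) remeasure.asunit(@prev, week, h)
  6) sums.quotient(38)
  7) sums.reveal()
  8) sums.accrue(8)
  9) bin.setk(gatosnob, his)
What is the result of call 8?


Answer: 211/38

Derivation:
;; 1. remeasure.asunit(2668, mi, km) -> 67089528/15625
;; 2. bin.index() -> []
;; 3. sums.prime(-93) -> -93
;; 4. remeasure.asunit(@prev, week, min) -> -937440
;; 5. remeasure.asunit(@prev, week, h) -> -157489920
;; 6. sums.quotient(38) -> -93/38
;; 7. sums.reveal() -> -93/38
;; 8. sums.accrue(8) -> 211/38
;; 9. bin.setk(gatosnob, his) -> nil


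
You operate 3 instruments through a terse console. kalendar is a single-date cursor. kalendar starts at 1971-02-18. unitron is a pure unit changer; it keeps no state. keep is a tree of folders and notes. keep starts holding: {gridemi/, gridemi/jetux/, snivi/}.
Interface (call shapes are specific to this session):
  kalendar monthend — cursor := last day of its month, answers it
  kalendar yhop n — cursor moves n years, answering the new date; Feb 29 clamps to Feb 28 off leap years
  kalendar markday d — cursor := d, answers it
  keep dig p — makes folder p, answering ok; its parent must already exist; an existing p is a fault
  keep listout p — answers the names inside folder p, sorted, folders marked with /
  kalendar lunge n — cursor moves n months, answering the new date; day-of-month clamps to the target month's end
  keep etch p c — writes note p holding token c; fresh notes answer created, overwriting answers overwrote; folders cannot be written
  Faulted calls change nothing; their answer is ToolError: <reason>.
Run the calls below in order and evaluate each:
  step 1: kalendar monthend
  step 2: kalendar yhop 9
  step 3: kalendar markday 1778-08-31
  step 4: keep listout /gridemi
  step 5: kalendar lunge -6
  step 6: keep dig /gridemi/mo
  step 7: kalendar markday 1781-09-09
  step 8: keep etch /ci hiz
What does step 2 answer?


Answer: 1980-02-28

Derivation:
-- kalendar monthend() : 1971-02-28
-- kalendar yhop(9) : 1980-02-28
-- kalendar markday(1778-08-31) : 1778-08-31
-- keep listout(/gridemi) : [jetux/]
-- kalendar lunge(-6) : 1778-02-28
-- keep dig(/gridemi/mo) : ok
-- kalendar markday(1781-09-09) : 1781-09-09
-- keep etch(/ci, hiz) : created


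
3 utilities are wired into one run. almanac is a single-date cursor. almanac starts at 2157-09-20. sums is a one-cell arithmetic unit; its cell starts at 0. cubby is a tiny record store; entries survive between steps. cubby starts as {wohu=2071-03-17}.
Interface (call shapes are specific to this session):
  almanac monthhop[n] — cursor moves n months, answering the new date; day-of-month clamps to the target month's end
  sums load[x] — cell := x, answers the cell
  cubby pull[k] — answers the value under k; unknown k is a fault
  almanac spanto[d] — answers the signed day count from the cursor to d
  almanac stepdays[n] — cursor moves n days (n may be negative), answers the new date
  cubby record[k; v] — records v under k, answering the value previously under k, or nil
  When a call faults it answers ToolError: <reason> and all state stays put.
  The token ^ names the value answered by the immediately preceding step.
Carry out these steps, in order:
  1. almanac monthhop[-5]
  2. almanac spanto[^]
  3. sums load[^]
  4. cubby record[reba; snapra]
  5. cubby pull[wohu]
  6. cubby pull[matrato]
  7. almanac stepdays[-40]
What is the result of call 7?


>>> almanac monthhop n='-5'
  2157-04-20
>>> almanac spanto d='^'
  0
>>> sums load x='^'
  0
>>> cubby record k='reba' v='snapra'
  nil
>>> cubby pull k='wohu'
  2071-03-17
>>> cubby pull k='matrato'
  ToolError: no such key matrato
>>> almanac stepdays n='-40'
  2157-03-11

Answer: 2157-03-11


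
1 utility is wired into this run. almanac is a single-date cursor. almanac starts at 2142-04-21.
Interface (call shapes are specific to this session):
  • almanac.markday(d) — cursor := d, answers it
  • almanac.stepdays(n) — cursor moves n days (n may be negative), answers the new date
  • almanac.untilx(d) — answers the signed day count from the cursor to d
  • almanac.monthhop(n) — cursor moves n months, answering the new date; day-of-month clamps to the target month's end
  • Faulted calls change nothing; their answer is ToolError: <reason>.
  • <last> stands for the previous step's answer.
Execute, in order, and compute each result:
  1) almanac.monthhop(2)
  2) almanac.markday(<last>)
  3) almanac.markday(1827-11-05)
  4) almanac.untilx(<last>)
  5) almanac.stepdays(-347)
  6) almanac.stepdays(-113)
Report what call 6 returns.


Answer: 1826-08-02

Derivation:
→ almanac.monthhop(n: 2)
← 2142-06-21
→ almanac.markday(d: <last>)
← 2142-06-21
→ almanac.markday(d: 1827-11-05)
← 1827-11-05
→ almanac.untilx(d: <last>)
← 0
→ almanac.stepdays(n: -347)
← 1826-11-23
→ almanac.stepdays(n: -113)
← 1826-08-02


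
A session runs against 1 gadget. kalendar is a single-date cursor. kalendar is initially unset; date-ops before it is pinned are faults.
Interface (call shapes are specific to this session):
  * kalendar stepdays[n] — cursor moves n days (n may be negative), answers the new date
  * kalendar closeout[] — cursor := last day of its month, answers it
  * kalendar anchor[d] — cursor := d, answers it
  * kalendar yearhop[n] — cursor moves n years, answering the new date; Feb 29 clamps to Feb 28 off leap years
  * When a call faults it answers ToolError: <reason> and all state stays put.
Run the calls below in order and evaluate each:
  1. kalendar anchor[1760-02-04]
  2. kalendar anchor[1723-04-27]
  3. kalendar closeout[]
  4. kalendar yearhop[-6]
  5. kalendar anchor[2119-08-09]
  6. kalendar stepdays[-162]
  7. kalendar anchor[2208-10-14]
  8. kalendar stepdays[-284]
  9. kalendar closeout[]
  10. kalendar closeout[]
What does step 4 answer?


Answer: 1717-04-30

Derivation:
! kalendar anchor(1760-02-04) ~> 1760-02-04
! kalendar anchor(1723-04-27) ~> 1723-04-27
! kalendar closeout() ~> 1723-04-30
! kalendar yearhop(-6) ~> 1717-04-30
! kalendar anchor(2119-08-09) ~> 2119-08-09
! kalendar stepdays(-162) ~> 2119-02-28
! kalendar anchor(2208-10-14) ~> 2208-10-14
! kalendar stepdays(-284) ~> 2208-01-04
! kalendar closeout() ~> 2208-01-31
! kalendar closeout() ~> 2208-01-31


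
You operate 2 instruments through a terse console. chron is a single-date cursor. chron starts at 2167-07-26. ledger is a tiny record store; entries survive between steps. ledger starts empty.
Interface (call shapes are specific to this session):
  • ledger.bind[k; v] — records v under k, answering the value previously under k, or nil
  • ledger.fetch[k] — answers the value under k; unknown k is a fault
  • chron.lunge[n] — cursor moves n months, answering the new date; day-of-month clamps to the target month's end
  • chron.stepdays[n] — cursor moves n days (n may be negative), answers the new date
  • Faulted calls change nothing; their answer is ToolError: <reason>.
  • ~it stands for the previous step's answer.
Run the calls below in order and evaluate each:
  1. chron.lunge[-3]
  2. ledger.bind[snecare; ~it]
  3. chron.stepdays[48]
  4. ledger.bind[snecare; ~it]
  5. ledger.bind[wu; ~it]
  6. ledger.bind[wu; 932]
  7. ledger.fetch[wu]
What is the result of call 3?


Act: lunge[n='-3']
Obs: 2167-04-26
Act: bind[k='snecare'; v='~it']
Obs: nil
Act: stepdays[n='48']
Obs: 2167-06-13
Act: bind[k='snecare'; v='~it']
Obs: 2167-04-26
Act: bind[k='wu'; v='~it']
Obs: nil
Act: bind[k='wu'; v='932']
Obs: 2167-04-26
Act: fetch[k='wu']
Obs: 932

Answer: 2167-06-13


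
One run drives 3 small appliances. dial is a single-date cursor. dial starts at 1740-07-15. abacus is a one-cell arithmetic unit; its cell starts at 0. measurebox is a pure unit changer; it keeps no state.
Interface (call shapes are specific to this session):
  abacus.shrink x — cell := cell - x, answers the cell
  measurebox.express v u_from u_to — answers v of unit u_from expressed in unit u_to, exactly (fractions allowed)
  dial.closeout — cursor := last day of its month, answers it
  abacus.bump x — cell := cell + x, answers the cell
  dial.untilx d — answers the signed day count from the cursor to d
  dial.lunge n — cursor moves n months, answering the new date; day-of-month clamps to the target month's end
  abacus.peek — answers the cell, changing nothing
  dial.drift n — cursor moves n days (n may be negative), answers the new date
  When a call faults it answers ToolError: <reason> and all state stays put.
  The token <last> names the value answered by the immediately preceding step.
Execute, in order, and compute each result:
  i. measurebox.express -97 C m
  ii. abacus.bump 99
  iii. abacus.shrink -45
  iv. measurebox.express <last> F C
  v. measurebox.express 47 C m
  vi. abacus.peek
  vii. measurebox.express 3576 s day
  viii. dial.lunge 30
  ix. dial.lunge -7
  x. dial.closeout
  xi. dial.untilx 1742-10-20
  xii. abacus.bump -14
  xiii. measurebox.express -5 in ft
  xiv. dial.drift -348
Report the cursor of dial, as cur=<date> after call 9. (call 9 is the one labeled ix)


Answer: cur=1742-06-15

Derivation:
Act: measurebox.express[v='-97'; u_from='C'; u_to='m']
Obs: ToolError: incompatible units
Act: abacus.bump[x='99']
Obs: 99
Act: abacus.shrink[x='-45']
Obs: 144
Act: measurebox.express[v='<last>'; u_from='F'; u_to='C']
Obs: 560/9
Act: measurebox.express[v='47'; u_from='C'; u_to='m']
Obs: ToolError: incompatible units
Act: abacus.peek[]
Obs: 144
Act: measurebox.express[v='3576'; u_from='s'; u_to='day']
Obs: 149/3600
Act: dial.lunge[n='30']
Obs: 1743-01-15
Act: dial.lunge[n='-7']
Obs: 1742-06-15
Act: dial.closeout[]
Obs: 1742-06-30
Act: dial.untilx[d='1742-10-20']
Obs: 112
Act: abacus.bump[x='-14']
Obs: 130
Act: measurebox.express[v='-5'; u_from='in'; u_to='ft']
Obs: -5/12
Act: dial.drift[n='-348']
Obs: 1741-07-17


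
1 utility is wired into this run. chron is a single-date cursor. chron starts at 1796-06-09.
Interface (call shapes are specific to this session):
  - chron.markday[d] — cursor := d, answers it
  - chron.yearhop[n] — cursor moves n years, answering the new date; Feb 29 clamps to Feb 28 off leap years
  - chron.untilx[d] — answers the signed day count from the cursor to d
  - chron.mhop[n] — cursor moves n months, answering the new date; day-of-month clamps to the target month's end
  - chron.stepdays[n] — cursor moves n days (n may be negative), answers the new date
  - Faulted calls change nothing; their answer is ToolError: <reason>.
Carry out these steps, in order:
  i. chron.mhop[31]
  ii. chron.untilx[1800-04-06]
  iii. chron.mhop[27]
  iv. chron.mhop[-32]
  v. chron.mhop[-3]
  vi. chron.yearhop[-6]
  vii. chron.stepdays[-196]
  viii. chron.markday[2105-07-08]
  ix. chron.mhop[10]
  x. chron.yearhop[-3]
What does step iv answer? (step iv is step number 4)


Answer: 1798-08-09

Derivation:
Act: mhop[31]
Obs: 1799-01-09
Act: untilx[1800-04-06]
Obs: 452
Act: mhop[27]
Obs: 1801-04-09
Act: mhop[-32]
Obs: 1798-08-09
Act: mhop[-3]
Obs: 1798-05-09
Act: yearhop[-6]
Obs: 1792-05-09
Act: stepdays[-196]
Obs: 1791-10-26
Act: markday[2105-07-08]
Obs: 2105-07-08
Act: mhop[10]
Obs: 2106-05-08
Act: yearhop[-3]
Obs: 2103-05-08


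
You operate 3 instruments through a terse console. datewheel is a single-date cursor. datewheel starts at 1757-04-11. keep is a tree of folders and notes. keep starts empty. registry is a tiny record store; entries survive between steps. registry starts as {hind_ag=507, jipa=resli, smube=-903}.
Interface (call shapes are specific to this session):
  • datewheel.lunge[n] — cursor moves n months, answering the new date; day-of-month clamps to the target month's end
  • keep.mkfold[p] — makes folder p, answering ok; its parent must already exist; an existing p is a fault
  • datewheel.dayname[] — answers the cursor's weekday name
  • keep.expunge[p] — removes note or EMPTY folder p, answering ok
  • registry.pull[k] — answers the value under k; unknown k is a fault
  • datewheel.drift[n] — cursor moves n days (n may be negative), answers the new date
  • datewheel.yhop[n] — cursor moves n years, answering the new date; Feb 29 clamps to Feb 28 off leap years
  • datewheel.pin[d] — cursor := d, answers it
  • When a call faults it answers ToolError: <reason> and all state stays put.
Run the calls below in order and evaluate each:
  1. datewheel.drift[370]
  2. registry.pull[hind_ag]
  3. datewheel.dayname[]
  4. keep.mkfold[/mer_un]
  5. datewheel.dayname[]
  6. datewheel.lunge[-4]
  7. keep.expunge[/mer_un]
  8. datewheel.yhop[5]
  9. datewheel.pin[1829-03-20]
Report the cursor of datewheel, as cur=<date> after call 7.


Answer: cur=1757-12-16

Derivation:
[in] drift n→370
[out] 1758-04-16
[in] pull k→hind_ag
[out] 507
[in] dayname
[out] Sunday
[in] mkfold p→/mer_un
[out] ok
[in] dayname
[out] Sunday
[in] lunge n→-4
[out] 1757-12-16
[in] expunge p→/mer_un
[out] ok
[in] yhop n→5
[out] 1762-12-16
[in] pin d→1829-03-20
[out] 1829-03-20


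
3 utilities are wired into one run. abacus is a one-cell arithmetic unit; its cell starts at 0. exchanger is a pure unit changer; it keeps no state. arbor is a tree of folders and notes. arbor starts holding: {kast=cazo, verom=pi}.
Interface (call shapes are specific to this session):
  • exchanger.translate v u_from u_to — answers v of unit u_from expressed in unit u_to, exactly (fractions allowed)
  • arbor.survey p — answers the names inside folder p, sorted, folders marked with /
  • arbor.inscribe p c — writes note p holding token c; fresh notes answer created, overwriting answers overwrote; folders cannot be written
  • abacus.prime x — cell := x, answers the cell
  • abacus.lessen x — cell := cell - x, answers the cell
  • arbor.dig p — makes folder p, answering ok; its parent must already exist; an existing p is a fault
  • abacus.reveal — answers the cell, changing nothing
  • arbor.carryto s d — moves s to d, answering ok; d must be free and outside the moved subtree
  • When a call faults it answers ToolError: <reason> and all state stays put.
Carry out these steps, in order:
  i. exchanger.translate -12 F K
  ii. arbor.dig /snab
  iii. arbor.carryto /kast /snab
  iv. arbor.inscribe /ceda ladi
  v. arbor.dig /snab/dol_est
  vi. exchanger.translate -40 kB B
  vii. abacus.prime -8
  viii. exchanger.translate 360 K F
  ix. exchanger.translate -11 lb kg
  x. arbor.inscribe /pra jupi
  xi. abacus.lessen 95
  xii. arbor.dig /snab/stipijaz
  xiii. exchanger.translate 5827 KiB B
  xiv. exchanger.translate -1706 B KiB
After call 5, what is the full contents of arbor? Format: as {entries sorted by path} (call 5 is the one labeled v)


-- translate(v→-12, u_from→F, u_to→K) -> 44767/180
-- dig(p→/snab) -> ok
-- carryto(s→/kast, d→/snab) -> ToolError: exists
-- inscribe(p→/ceda, c→ladi) -> created
-- dig(p→/snab/dol_est) -> ok
-- translate(v→-40, u_from→kB, u_to→B) -> -40000
-- prime(x→-8) -> -8
-- translate(v→360, u_from→K, u_to→F) -> 18833/100
-- translate(v→-11, u_from→lb, u_to→kg) -> -498951607/100000000
-- inscribe(p→/pra, c→jupi) -> created
-- lessen(x→95) -> -103
-- dig(p→/snab/stipijaz) -> ok
-- translate(v→5827, u_from→KiB, u_to→B) -> 5966848
-- translate(v→-1706, u_from→B, u_to→KiB) -> -853/512

Answer: {ceda=ladi, kast=cazo, snab/, snab/dol_est/, verom=pi}


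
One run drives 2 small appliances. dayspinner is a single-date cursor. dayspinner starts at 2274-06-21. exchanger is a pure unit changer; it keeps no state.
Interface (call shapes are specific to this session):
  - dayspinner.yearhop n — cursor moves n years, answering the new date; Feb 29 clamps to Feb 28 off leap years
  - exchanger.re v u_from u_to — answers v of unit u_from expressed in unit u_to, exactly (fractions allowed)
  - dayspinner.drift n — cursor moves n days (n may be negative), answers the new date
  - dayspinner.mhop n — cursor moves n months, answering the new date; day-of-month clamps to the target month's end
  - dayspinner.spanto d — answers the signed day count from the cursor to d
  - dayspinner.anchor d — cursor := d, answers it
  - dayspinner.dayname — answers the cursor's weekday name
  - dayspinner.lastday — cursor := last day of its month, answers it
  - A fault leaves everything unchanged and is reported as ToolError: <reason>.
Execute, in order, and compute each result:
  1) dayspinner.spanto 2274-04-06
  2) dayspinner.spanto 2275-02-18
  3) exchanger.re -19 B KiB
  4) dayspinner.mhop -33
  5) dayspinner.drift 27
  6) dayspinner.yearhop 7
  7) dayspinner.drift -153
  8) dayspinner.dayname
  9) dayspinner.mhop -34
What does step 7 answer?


Answer: 2278-05-18

Derivation:
// 1. dayspinner.spanto(d: 2274-04-06) : -76
// 2. dayspinner.spanto(d: 2275-02-18) : 242
// 3. exchanger.re(v: -19, u_from: B, u_to: KiB) : -19/1024
// 4. dayspinner.mhop(n: -33) : 2271-09-21
// 5. dayspinner.drift(n: 27) : 2271-10-18
// 6. dayspinner.yearhop(n: 7) : 2278-10-18
// 7. dayspinner.drift(n: -153) : 2278-05-18
// 8. dayspinner.dayname() : Saturday
// 9. dayspinner.mhop(n: -34) : 2275-07-18


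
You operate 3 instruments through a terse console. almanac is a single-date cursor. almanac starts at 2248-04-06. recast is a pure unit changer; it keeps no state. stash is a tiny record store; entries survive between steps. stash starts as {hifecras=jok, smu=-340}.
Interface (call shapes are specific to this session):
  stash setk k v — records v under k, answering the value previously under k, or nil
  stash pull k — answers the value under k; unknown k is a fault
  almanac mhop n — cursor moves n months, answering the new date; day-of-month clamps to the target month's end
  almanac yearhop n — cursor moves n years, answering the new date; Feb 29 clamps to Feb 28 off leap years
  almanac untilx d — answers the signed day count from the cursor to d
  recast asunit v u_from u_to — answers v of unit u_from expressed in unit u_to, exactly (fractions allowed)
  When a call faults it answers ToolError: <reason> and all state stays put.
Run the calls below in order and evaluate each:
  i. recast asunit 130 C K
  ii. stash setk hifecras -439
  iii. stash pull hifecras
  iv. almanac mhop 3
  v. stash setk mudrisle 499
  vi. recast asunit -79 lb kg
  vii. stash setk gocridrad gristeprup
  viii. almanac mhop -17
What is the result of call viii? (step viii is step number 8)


# recast asunit(v='130', u_from='C', u_to='K') : 8063/20
# stash setk(k='hifecras', v='-439') : jok
# stash pull(k='hifecras') : -439
# almanac mhop(n='3') : 2248-07-06
# stash setk(k='mudrisle', v='499') : nil
# recast asunit(v='-79', u_from='lb', u_to='kg') : -3583379723/100000000
# stash setk(k='gocridrad', v='gristeprup') : nil
# almanac mhop(n='-17') : 2247-02-06

Answer: 2247-02-06


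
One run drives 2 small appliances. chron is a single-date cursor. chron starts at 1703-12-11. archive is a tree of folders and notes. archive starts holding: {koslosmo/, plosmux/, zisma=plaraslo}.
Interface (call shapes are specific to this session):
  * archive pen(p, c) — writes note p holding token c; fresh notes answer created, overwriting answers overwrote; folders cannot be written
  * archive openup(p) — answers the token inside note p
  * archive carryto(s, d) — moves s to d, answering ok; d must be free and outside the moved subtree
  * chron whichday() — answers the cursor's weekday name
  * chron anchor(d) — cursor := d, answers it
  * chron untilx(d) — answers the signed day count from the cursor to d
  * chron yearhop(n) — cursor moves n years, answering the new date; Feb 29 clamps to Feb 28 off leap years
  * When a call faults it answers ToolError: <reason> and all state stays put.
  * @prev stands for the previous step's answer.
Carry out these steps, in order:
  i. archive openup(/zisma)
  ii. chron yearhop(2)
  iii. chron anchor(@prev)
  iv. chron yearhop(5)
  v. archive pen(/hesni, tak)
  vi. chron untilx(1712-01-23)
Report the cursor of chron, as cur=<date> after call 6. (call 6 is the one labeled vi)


[in] archive openup p→/zisma
:: plaraslo
[in] chron yearhop n→2
:: 1705-12-11
[in] chron anchor d→@prev
:: 1705-12-11
[in] chron yearhop n→5
:: 1710-12-11
[in] archive pen p→/hesni c→tak
:: created
[in] chron untilx d→1712-01-23
:: 408

Answer: cur=1710-12-11


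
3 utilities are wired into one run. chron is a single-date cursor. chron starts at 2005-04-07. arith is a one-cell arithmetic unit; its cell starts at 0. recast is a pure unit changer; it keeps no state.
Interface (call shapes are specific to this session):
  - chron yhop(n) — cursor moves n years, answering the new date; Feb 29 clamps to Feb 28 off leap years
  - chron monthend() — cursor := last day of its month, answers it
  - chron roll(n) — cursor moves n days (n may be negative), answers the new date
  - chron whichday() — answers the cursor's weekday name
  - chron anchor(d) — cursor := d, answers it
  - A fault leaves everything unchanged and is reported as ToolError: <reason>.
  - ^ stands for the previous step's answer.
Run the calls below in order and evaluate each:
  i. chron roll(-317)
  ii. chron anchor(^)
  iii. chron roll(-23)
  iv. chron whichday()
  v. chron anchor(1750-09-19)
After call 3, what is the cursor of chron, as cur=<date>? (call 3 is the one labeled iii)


==> chron roll(n='-317')
<== 2004-05-25
==> chron anchor(d='^')
<== 2004-05-25
==> chron roll(n='-23')
<== 2004-05-02
==> chron whichday()
<== Sunday
==> chron anchor(d='1750-09-19')
<== 1750-09-19

Answer: cur=2004-05-02


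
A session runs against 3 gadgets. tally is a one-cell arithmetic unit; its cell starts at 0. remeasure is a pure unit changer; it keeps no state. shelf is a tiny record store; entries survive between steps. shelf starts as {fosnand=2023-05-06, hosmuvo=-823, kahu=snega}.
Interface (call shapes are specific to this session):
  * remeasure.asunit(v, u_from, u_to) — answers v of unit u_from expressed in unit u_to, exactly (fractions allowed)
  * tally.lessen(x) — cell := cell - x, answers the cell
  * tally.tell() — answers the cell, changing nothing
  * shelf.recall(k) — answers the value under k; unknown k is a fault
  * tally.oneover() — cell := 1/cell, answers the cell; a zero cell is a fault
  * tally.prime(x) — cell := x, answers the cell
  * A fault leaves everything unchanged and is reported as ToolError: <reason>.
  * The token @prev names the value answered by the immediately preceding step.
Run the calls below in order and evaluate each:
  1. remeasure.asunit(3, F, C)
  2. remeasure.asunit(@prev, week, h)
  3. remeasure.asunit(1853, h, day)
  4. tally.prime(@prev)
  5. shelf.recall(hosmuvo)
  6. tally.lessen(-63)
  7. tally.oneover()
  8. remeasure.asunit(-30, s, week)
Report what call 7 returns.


Answer: 24/3365

Derivation:
·→ remeasure.asunit(v=3, u_from=F, u_to=C)
·← -145/9
·→ remeasure.asunit(v=@prev, u_from=week, u_to=h)
·← -8120/3
·→ remeasure.asunit(v=1853, u_from=h, u_to=day)
·← 1853/24
·→ tally.prime(x=@prev)
·← 1853/24
·→ shelf.recall(k=hosmuvo)
·← -823
·→ tally.lessen(x=-63)
·← 3365/24
·→ tally.oneover()
·← 24/3365
·→ remeasure.asunit(v=-30, u_from=s, u_to=week)
·← -1/20160


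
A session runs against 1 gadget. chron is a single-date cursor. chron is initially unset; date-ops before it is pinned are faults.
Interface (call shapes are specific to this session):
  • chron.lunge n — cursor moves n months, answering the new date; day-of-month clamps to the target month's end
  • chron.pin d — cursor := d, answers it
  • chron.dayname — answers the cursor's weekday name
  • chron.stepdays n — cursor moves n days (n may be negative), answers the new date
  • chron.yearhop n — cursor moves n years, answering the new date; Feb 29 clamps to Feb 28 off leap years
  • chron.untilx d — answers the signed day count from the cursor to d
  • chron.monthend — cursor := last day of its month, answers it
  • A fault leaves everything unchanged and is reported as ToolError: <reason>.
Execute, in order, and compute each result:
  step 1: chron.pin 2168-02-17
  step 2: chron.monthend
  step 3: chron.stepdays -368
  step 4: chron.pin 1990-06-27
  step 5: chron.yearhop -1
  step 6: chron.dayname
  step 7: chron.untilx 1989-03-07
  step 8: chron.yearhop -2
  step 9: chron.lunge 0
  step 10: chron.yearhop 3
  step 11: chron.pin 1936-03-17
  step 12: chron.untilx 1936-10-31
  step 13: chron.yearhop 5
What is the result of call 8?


Step: pin[d='2168-02-17']
Result: 2168-02-17
Step: monthend[]
Result: 2168-02-29
Step: stepdays[n='-368']
Result: 2167-02-26
Step: pin[d='1990-06-27']
Result: 1990-06-27
Step: yearhop[n='-1']
Result: 1989-06-27
Step: dayname[]
Result: Tuesday
Step: untilx[d='1989-03-07']
Result: -112
Step: yearhop[n='-2']
Result: 1987-06-27
Step: lunge[n='0']
Result: 1987-06-27
Step: yearhop[n='3']
Result: 1990-06-27
Step: pin[d='1936-03-17']
Result: 1936-03-17
Step: untilx[d='1936-10-31']
Result: 228
Step: yearhop[n='5']
Result: 1941-03-17

Answer: 1987-06-27


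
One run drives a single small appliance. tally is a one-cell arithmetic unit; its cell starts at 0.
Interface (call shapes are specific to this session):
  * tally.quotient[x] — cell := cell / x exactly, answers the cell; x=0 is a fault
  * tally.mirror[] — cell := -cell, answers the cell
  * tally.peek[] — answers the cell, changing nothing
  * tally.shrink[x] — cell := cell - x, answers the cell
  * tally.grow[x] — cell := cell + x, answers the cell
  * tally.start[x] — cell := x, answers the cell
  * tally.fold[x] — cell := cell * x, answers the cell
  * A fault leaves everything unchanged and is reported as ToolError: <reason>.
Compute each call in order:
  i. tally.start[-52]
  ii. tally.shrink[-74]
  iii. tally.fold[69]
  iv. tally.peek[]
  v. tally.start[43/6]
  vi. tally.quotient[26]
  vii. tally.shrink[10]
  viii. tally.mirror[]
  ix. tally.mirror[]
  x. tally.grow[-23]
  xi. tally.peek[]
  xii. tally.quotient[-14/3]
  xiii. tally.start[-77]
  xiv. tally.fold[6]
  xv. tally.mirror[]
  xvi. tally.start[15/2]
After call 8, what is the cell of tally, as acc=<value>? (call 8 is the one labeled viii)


Answer: acc=1517/156

Derivation:
I use start(x→-52), — result: -52.
Now I run shrink(x→-74): 22.
I call fold(x→69), and observe 1518.
Invoking peek, which returns 1518.
I invoke start(x→43/6), giving 43/6.
Invoking quotient(x→26), yielding 43/156.
I invoke shrink(x→10), → -1517/156.
Using mirror(), → 1517/156.
Calling mirror, and get -1517/156.
Then grow(x→-23): -5105/156.
Using peek(): -5105/156.
Now I run quotient(x→-14/3), which returns 5105/728.
I use start(x→-77), yielding -77.
Now I run fold(x→6), — result: -462.
Next I call mirror(), yielding 462.
I use start(x→15/2): 15/2.


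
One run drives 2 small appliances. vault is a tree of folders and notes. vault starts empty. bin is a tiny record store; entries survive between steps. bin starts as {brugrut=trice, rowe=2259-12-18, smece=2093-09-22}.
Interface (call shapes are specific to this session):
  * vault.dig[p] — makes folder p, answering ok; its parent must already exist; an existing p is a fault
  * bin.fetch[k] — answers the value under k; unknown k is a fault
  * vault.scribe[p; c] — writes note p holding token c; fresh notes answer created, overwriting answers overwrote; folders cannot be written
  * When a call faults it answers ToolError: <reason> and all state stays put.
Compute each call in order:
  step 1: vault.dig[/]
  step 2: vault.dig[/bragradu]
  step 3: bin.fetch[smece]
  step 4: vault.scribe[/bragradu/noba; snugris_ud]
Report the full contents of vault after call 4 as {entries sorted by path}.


~$ dig p: /
:: ToolError: exists
~$ dig p: /bragradu
:: ok
~$ fetch k: smece
:: 2093-09-22
~$ scribe p: /bragradu/noba c: snugris_ud
:: created

Answer: {bragradu/, bragradu/noba=snugris_ud}


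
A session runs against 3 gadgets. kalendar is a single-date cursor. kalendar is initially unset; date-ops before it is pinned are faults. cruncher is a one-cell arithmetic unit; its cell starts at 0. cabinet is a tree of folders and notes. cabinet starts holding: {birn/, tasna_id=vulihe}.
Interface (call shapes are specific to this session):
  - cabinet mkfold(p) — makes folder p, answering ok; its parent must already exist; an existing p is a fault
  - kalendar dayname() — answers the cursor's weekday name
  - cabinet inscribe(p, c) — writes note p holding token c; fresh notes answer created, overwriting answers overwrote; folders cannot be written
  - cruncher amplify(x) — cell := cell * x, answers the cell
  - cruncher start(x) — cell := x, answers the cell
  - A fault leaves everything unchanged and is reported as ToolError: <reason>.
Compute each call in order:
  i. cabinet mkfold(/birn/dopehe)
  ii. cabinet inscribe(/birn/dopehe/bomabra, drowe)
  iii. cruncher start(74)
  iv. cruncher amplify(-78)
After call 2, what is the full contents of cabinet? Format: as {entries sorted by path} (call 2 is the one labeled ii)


Answer: {birn/, birn/dopehe/, birn/dopehe/bomabra=drowe, tasna_id=vulihe}

Derivation:
-> cabinet mkfold(p→/birn/dopehe)
<- ok
-> cabinet inscribe(p→/birn/dopehe/bomabra, c→drowe)
<- created
-> cruncher start(x→74)
<- 74
-> cruncher amplify(x→-78)
<- -5772


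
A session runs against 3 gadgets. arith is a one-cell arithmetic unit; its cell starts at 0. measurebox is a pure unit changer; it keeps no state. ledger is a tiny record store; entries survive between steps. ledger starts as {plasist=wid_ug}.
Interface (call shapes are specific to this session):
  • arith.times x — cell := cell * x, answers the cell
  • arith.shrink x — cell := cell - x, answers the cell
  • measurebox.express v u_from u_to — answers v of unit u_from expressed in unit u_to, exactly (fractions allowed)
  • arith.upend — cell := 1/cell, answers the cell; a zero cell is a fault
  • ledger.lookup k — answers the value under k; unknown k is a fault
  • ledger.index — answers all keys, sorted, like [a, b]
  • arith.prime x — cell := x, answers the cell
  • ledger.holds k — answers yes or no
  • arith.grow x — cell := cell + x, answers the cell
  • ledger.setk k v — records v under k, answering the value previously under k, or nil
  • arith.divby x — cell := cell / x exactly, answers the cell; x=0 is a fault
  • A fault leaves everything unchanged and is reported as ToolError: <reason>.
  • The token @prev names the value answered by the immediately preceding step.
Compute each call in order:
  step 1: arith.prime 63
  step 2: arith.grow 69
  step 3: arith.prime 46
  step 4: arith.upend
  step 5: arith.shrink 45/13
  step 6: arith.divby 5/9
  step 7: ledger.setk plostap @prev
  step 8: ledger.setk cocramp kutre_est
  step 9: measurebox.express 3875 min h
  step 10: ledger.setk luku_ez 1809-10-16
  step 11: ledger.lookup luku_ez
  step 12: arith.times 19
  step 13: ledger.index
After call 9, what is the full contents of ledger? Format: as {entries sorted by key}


Answer: {cocramp=kutre_est, plasist=wid_ug, plostap=-18513/2990}

Derivation:
$ prime x='63'
[out] 63
$ grow x='69'
[out] 132
$ prime x='46'
[out] 46
$ upend
[out] 1/46
$ shrink x='45/13'
[out] -2057/598
$ divby x='5/9'
[out] -18513/2990
$ setk k='plostap' v='@prev'
[out] nil
$ setk k='cocramp' v='kutre_est'
[out] nil
$ express v='3875' u_from='min' u_to='h'
[out] 775/12
$ setk k='luku_ez' v='1809-10-16'
[out] nil
$ lookup k='luku_ez'
[out] 1809-10-16
$ times x='19'
[out] -351747/2990
$ index
[out] [cocramp, luku_ez, plasist, plostap]


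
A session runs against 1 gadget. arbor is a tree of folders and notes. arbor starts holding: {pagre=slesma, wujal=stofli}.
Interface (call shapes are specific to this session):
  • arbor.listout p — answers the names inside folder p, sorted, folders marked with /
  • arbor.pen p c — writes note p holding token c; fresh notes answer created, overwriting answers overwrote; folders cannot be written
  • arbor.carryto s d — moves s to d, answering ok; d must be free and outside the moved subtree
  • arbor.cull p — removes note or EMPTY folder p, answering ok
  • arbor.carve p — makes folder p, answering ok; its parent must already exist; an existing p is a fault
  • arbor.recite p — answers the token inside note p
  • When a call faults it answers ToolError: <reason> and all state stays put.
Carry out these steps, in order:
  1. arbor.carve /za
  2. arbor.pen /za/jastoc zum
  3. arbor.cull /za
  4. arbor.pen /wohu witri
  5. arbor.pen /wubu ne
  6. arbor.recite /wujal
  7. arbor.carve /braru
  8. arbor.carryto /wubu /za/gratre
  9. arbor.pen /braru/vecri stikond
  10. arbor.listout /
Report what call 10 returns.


Answer: [braru/, pagre, wohu, wujal, za/]

Derivation:
> carve p→/za
:: ok
> pen p→/za/jastoc c→zum
:: created
> cull p→/za
:: ToolError: not empty
> pen p→/wohu c→witri
:: created
> pen p→/wubu c→ne
:: created
> recite p→/wujal
:: stofli
> carve p→/braru
:: ok
> carryto s→/wubu d→/za/gratre
:: ok
> pen p→/braru/vecri c→stikond
:: created
> listout p→/
:: [braru/, pagre, wohu, wujal, za/]


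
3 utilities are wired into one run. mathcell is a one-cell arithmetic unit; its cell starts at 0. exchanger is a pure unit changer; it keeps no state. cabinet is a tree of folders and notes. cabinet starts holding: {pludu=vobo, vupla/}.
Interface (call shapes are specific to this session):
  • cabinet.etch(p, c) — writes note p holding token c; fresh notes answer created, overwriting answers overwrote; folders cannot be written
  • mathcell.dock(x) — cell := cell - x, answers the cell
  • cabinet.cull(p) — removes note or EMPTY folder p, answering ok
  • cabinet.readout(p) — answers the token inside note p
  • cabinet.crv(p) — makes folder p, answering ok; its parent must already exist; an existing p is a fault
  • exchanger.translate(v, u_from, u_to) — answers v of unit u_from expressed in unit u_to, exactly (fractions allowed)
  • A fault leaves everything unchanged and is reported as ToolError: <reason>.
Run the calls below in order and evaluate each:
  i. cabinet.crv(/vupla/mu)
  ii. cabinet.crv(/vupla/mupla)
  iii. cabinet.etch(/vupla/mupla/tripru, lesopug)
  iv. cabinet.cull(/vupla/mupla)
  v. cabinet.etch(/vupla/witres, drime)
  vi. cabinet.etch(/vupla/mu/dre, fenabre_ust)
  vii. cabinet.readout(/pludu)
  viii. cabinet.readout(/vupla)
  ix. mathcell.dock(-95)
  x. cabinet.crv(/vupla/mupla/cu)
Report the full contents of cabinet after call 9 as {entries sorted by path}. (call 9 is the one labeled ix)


·→ cabinet.crv(/vupla/mu)
·← ok
·→ cabinet.crv(/vupla/mupla)
·← ok
·→ cabinet.etch(/vupla/mupla/tripru, lesopug)
·← created
·→ cabinet.cull(/vupla/mupla)
·← ToolError: not empty
·→ cabinet.etch(/vupla/witres, drime)
·← created
·→ cabinet.etch(/vupla/mu/dre, fenabre_ust)
·← created
·→ cabinet.readout(/pludu)
·← vobo
·→ cabinet.readout(/vupla)
·← ToolError: is a directory
·→ mathcell.dock(-95)
·← 95
·→ cabinet.crv(/vupla/mupla/cu)
·← ok

Answer: {pludu=vobo, vupla/, vupla/mu/, vupla/mu/dre=fenabre_ust, vupla/mupla/, vupla/mupla/tripru=lesopug, vupla/witres=drime}


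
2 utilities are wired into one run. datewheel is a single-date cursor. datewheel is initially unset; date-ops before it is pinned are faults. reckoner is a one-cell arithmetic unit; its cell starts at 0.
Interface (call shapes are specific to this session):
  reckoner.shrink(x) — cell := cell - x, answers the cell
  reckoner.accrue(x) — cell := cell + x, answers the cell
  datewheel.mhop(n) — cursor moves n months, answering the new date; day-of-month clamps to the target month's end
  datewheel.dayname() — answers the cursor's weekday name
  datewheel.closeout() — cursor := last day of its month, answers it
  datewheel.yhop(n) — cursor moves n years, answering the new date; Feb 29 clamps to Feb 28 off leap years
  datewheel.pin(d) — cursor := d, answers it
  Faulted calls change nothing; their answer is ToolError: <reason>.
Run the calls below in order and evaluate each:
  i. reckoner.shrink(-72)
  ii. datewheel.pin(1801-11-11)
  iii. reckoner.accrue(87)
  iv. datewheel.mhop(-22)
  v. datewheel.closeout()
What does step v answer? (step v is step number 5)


Answer: 1800-01-31

Derivation:
> reckoner.shrink x: -72
  72
> datewheel.pin d: 1801-11-11
  1801-11-11
> reckoner.accrue x: 87
  159
> datewheel.mhop n: -22
  1800-01-11
> datewheel.closeout
  1800-01-31
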